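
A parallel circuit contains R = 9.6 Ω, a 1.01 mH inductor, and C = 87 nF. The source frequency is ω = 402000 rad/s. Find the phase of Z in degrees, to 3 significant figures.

X_L = ωL = 406 Ω
X_C = 1/(ωC) = 28.6 Ω
Parallel: admittances add. Y = 1/R + 1/(jωL) + jωC
Y = (0.104 + j0.0325) S
|Y| = 0.109 S → |Z| = 1/|Y| = 9.16 Ω, ∠Z = −∠Y = -17.3°

-17.3°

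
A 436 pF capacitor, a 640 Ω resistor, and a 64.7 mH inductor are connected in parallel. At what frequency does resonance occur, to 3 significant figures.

30.0 kHz

ω₀ = 1/√(LC) = 1/√(0.0647 × 4.36e-10) = 188300 rad/s
f₀ = ω₀/(2π) = 30.0 kHz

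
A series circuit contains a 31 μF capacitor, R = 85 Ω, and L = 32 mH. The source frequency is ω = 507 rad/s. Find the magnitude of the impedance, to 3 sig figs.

X_L = ωL = 16.2 Ω
X_C = 1/(ωC) = 63.6 Ω
Net reactance X = X_L − X_C = -47.4 Ω
Z = 85.0 − j47.4 Ω
|Z| = √(85.0² + 47.4²) = 97.3 Ω

97.3 Ω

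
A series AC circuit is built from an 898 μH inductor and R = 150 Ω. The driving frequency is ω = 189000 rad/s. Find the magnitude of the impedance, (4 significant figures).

X_L = ωL = 169.7 Ω
Z = 150.0 + j169.7 Ω
|Z| = √(150.0² + 169.7²) = 226.5 Ω

226.5 Ω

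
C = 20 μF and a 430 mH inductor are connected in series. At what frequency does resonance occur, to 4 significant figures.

54.27 Hz

ω₀ = 1/√(LC) = 1/√(0.43 × 2e-05) = 341.0 rad/s
f₀ = ω₀/(2π) = 54.27 Hz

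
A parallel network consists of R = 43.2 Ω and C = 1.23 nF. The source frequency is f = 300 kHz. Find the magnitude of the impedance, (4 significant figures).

42.98 Ω

ω = 2πf = 1.885e+06 rad/s
X_C = 1/(ωC) = 431.3 Ω
Parallel: admittances add. Y = 1/R + jωC
Y = (0.02315 + j0.002318) S
|Y| = 0.02326 S → |Z| = 1/|Y| = 42.98 Ω, ∠Z = −∠Y = -5.720°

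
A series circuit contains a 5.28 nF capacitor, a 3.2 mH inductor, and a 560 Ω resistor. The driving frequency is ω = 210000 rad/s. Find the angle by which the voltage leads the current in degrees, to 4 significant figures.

-22.32°

X_L = ωL = 672.0 Ω
X_C = 1/(ωC) = 901.9 Ω
Net reactance X = X_L − X_C = -229.9 Ω
Z = 560.0 − j229.9 Ω
|Z| = √(560.0² + 229.9²) = 605.3 Ω
∠Z = arctan(-229.9/560.0) = -22.32°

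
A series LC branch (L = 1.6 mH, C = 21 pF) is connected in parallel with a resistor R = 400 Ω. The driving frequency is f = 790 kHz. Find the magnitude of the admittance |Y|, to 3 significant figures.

ω = 2πf = 4.964e+06 rad/s
X_L = ωL = 7940 Ω
X_C = 1/(ωC) = 9590 Ω
Branch 1: Z₁ = R = 400 Ω
Branch 2 (series LC): Z₂ = j(X_L − X_C) = −j1650 Ω
Parallel: Z = Z₁Z₂/(Z₁+Z₂), |Z| = 389 Ω, ∠Z = -13.6°
|Y| = 1/|Z| = 2.57 mS

2.57 mS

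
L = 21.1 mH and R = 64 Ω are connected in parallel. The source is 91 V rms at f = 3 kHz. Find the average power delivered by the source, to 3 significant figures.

129 W

ω = 2πf = 18850 rad/s
X_L = ωL = 398 Ω
Parallel: admittances add. Y = 1/R + 1/(jωL)
Y = (0.0156 − j0.00251) S
|Y| = 0.0158 S → |Z| = 1/|Y| = 63.2 Ω, ∠Z = −∠Y = 9.14°
I = V/|Z| = 1.44 A
P = VI cos φ = 91 × 1.44 × cos(9.14°) = 129 W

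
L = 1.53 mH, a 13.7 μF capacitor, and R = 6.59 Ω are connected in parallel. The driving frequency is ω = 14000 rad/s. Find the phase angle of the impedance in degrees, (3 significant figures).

-43.7°

X_L = ωL = 21.4 Ω
X_C = 1/(ωC) = 5.21 Ω
Parallel: admittances add. Y = 1/R + 1/(jωL) + jωC
Y = (0.152 + j0.145) S
|Y| = 0.210 S → |Z| = 1/|Y| = 4.76 Ω, ∠Z = −∠Y = -43.7°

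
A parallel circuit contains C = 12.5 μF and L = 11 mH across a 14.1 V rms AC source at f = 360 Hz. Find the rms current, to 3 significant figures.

168 mA

ω = 2πf = 2262 rad/s
X_L = ωL = 24.9 Ω
X_C = 1/(ωC) = 35.4 Ω
Parallel: admittances add. Y = 1/(jωL) + jωC
Y = (0 − j0.0119) S
|Y| = 0.0119 S → |Z| = 1/|Y| = 83.9 Ω, ∠Z = −∠Y = 90.0°
I = V/|Z| = 14.1/83.9 = 168 mA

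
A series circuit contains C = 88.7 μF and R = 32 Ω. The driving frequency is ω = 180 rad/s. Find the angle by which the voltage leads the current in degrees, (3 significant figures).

-62.9°

X_C = 1/(ωC) = 62.6 Ω
Z = 32.0 − j62.6 Ω
|Z| = √(32.0² + 62.6²) = 70.3 Ω
∠Z = arctan(-62.6/32.0) = -62.9°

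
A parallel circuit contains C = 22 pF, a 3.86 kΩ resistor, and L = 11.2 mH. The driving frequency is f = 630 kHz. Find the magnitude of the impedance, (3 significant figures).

3750 Ω

ω = 2πf = 3.958e+06 rad/s
X_L = ωL = 44300 Ω
X_C = 1/(ωC) = 11500 Ω
Parallel: admittances add. Y = 1/R + 1/(jωL) + jωC
Y = (0.000259 + j6.45e-05) S
|Y| = 0.000267 S → |Z| = 1/|Y| = 3750 Ω, ∠Z = −∠Y = -14.0°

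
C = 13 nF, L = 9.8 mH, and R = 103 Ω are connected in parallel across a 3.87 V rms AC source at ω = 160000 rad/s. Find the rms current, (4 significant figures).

37.99 mA

X_L = ωL = 1568 Ω
X_C = 1/(ωC) = 480.8 Ω
Parallel: admittances add. Y = 1/R + 1/(jωL) + jωC
Y = (0.009709 + j0.001442) S
|Y| = 0.009815 S → |Z| = 1/|Y| = 101.9 Ω, ∠Z = −∠Y = -8.450°
I = V/|Z| = 3.87/101.9 = 37.99 mA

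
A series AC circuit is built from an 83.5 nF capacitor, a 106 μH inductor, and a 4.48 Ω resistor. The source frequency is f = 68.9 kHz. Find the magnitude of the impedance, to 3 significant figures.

18.8 Ω

ω = 2πf = 432900 rad/s
X_L = ωL = 45.9 Ω
X_C = 1/(ωC) = 27.7 Ω
Net reactance X = X_L − X_C = 18.2 Ω
Z = 4.48 + j18.2 Ω
|Z| = √(4.48² + 18.2²) = 18.8 Ω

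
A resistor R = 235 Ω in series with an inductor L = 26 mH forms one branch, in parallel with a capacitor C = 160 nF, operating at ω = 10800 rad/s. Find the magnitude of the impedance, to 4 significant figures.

X_L = ωL = 280.8 Ω
X_C = 1/(ωC) = 578.7 Ω
Branch 1 (R+jX_L): Z₁ = 235.0 + j280.8 Ω, |Z₁| = 366.2 Ω
Branch 2 (−jX_C): Z₂ = −j578.7 Ω
Parallel: Z = Z₁Z₂/(Z₁+Z₂), |Z| = 558.5 Ω, ∠Z = 11.81°

558.5 Ω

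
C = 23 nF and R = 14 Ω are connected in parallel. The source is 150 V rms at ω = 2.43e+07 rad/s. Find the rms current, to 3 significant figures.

X_C = 1/(ωC) = 1.79 Ω
Parallel: admittances add. Y = 1/R + jωC
Y = (0.0714 + j0.559) S
|Y| = 0.563 S → |Z| = 1/|Y| = 1.77 Ω, ∠Z = −∠Y = -82.7°
I = V/|Z| = 150/1.77 = 84.5 A

84.5 A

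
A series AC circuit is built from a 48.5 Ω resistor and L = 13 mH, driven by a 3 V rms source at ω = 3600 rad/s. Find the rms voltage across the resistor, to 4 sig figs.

2.159 V

X_L = ωL = 46.80 Ω
Z = 48.50 + j46.80 Ω
|Z| = √(48.50² + 46.80²) = 67.40 Ω
I = V/|Z| = 44.51 mA
V_R = I·|Z_R| = 0.04451 × 48.50 = 2.159 V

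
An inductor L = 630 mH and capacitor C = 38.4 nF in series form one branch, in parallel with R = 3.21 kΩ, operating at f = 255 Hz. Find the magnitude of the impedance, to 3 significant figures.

3140 Ω

ω = 2πf = 1602 rad/s
X_L = ωL = 1010 Ω
X_C = 1/(ωC) = 16300 Ω
Branch 1: Z₁ = R = 3210 Ω
Branch 2 (series LC): Z₂ = j(X_L − X_C) = −j15200 Ω
Parallel: Z = Z₁Z₂/(Z₁+Z₂), |Z| = 3140 Ω, ∠Z = -11.9°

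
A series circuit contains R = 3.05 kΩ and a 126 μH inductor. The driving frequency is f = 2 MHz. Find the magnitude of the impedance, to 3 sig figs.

ω = 2πf = 1.257e+07 rad/s
X_L = ωL = 1580 Ω
Z = 3050 + j1580 Ω
|Z| = √(3050² + 1580²) = 3440 Ω

3440 Ω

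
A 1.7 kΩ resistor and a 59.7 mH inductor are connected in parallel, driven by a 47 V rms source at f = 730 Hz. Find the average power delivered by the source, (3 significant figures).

1.30 W

ω = 2πf = 4587 rad/s
X_L = ωL = 274 Ω
Parallel: admittances add. Y = 1/R + 1/(jωL)
Y = (0.000588 − j0.00365) S
|Y| = 0.00370 S → |Z| = 1/|Y| = 270 Ω, ∠Z = −∠Y = 80.8°
I = V/|Z| = 174 mA
P = VI cos φ = 47 × 0.174 × cos(80.8°) = 1.30 W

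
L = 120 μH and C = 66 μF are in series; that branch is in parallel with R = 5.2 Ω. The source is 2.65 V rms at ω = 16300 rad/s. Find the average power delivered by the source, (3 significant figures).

1.35 W

X_L = ωL = 1.96 Ω
X_C = 1/(ωC) = 0.930 Ω
Branch 1: Z₁ = R = 5.20 Ω
Branch 2 (series LC): Z₂ = j(X_L − X_C) = j1.03 Ω
Parallel: Z = Z₁Z₂/(Z₁+Z₂), |Z| = 1.01 Ω, ∠Z = 78.8°
I = V/|Z| = 2.63 A
P = VI cos φ = 2.65 × 2.63 × cos(78.8°) = 1.35 W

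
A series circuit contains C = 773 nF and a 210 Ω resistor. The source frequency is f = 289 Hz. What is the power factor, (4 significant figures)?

0.2827

ω = 2πf = 1816 rad/s
X_C = 1/(ωC) = 712.4 Ω
Z = 210.0 − j712.4 Ω
|Z| = √(210.0² + 712.4²) = 742.7 Ω
∠Z = arctan(-712.4/210.0) = -73.58°
cos φ = cos(-73.58°) = 0.2827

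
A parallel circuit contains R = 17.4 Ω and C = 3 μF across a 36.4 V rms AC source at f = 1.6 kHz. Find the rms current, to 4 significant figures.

ω = 2πf = 10050 rad/s
X_C = 1/(ωC) = 33.16 Ω
Parallel: admittances add. Y = 1/R + jωC
Y = (0.05747 + j0.03016) S
|Y| = 0.06490 S → |Z| = 1/|Y| = 15.41 Ω, ∠Z = −∠Y = -27.69°
I = V/|Z| = 36.4/15.41 = 2.363 A

2.363 A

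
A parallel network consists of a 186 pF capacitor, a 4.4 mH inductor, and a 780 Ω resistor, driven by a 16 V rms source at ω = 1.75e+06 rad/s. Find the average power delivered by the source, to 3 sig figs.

X_L = ωL = 7700 Ω
X_C = 1/(ωC) = 3070 Ω
Parallel: admittances add. Y = 1/R + 1/(jωL) + jωC
Y = (0.00128 + j0.000196) S
|Y| = 0.00130 S → |Z| = 1/|Y| = 771 Ω, ∠Z = −∠Y = -8.68°
I = V/|Z| = 20.8 mA
P = VI cos φ = 16 × 0.0208 × cos(-8.68°) = 328 mW

328 mW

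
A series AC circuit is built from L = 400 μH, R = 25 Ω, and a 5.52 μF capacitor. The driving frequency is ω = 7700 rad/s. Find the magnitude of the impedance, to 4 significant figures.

X_L = ωL = 3.080 Ω
X_C = 1/(ωC) = 23.53 Ω
Net reactance X = X_L − X_C = -20.45 Ω
Z = 25.00 − j20.45 Ω
|Z| = √(25.00² + 20.45²) = 32.30 Ω

32.30 Ω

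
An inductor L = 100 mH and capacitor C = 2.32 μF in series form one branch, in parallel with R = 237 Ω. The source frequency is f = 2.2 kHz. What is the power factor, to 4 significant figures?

ω = 2πf = 13820 rad/s
X_L = ωL = 1382 Ω
X_C = 1/(ωC) = 31.18 Ω
Branch 1: Z₁ = R = 237.0 Ω
Branch 2 (series LC): Z₂ = j(X_L − X_C) = j1351 Ω
Parallel: Z = Z₁Z₂/(Z₁+Z₂), |Z| = 233.4 Ω, ∠Z = 9.949°
cos φ = cos(9.949°) = 0.9850

0.9850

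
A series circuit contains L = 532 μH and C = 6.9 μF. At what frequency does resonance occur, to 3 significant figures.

ω₀ = 1/√(LC) = 1/√(0.000532 × 6.9e-06) = 16510 rad/s
f₀ = ω₀/(2π) = 2.63 kHz

2.63 kHz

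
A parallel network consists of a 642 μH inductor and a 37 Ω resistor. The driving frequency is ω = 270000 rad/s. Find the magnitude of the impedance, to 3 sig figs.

X_L = ωL = 173 Ω
Parallel: admittances add. Y = 1/R + 1/(jωL)
Y = (0.0270 − j0.00577) S
|Y| = 0.0276 S → |Z| = 1/|Y| = 36.2 Ω, ∠Z = −∠Y = 12.0°

36.2 Ω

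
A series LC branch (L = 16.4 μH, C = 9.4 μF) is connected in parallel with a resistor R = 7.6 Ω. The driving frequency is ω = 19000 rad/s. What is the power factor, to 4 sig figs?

X_L = ωL = 0.3116 Ω
X_C = 1/(ωC) = 5.599 Ω
Branch 1: Z₁ = R = 7.600 Ω
Branch 2 (series LC): Z₂ = j(X_L − X_C) = −j5.288 Ω
Parallel: Z = Z₁Z₂/(Z₁+Z₂), |Z| = 4.340 Ω, ∠Z = -55.17°
cos φ = cos(-55.17°) = 0.5711

0.5711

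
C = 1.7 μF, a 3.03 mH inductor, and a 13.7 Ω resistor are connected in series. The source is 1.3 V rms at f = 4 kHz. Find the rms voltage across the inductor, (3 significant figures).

1.82 V

ω = 2πf = 25130 rad/s
X_L = ωL = 76.2 Ω
X_C = 1/(ωC) = 23.4 Ω
Net reactance X = X_L − X_C = 52.7 Ω
Z = 13.7 + j52.7 Ω
|Z| = √(13.7² + 52.7²) = 54.5 Ω
I = V/|Z| = 23.9 mA
V_L = I·|Z_L| = 0.0239 × 76.2 = 1.82 V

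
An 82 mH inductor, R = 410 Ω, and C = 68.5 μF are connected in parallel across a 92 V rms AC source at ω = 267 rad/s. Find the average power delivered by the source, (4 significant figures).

20.64 W

X_L = ωL = 21.89 Ω
X_C = 1/(ωC) = 54.68 Ω
Parallel: admittances add. Y = 1/R + 1/(jωL) + jωC
Y = (0.002439 − j0.02739) S
|Y| = 0.02749 S → |Z| = 1/|Y| = 36.37 Ω, ∠Z = −∠Y = 84.91°
I = V/|Z| = 2.529 A
P = VI cos φ = 92 × 2.529 × cos(84.91°) = 20.64 W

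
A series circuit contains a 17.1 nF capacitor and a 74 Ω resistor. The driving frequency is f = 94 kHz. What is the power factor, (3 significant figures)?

0.599

ω = 2πf = 590600 rad/s
X_C = 1/(ωC) = 99.0 Ω
Z = 74.0 − j99.0 Ω
|Z| = √(74.0² + 99.0²) = 124 Ω
∠Z = arctan(-99.0/74.0) = -53.2°
cos φ = cos(-53.2°) = 0.599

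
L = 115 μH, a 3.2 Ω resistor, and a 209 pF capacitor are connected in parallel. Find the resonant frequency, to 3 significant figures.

ω₀ = 1/√(LC) = 1/√(0.000115 × 2.09e-10) = 6.45e+06 rad/s
f₀ = ω₀/(2π) = 1.03 MHz

1.03 MHz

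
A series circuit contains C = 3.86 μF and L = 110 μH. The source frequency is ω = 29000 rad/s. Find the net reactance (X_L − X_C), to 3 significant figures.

-5.74 Ω

X_L = ωL = 3.19 Ω
X_C = 1/(ωC) = 8.93 Ω
X = 3.19 − 8.93 = -5.74 Ω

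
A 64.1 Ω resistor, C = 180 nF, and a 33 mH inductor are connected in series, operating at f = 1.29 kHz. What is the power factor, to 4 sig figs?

0.1516

ω = 2πf = 8105 rad/s
X_L = ωL = 267.5 Ω
X_C = 1/(ωC) = 685.4 Ω
Net reactance X = X_L − X_C = -417.9 Ω
Z = 64.10 − j417.9 Ω
|Z| = √(64.10² + 417.9²) = 422.8 Ω
∠Z = arctan(-417.9/64.10) = -81.28°
cos φ = cos(-81.28°) = 0.1516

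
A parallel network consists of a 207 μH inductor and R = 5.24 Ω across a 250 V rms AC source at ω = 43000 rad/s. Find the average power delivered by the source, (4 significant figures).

X_L = ωL = 8.901 Ω
Parallel: admittances add. Y = 1/R + 1/(jωL)
Y = (0.1908 − j0.1123) S
|Y| = 0.2215 S → |Z| = 1/|Y| = 4.516 Ω, ∠Z = −∠Y = 30.49°
I = V/|Z| = 55.36 A
P = VI cos φ = 250 × 55.36 × cos(30.49°) = 11.93 kW

11.93 kW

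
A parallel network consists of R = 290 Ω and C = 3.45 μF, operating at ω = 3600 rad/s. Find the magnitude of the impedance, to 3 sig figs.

77.6 Ω

X_C = 1/(ωC) = 80.5 Ω
Parallel: admittances add. Y = 1/R + jωC
Y = (0.00345 + j0.0124) S
|Y| = 0.0129 S → |Z| = 1/|Y| = 77.6 Ω, ∠Z = −∠Y = -74.5°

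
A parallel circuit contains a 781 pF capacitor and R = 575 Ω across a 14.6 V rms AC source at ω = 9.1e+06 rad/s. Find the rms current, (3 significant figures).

X_C = 1/(ωC) = 141 Ω
Parallel: admittances add. Y = 1/R + jωC
Y = (0.00174 + j0.00711) S
|Y| = 0.00732 S → |Z| = 1/|Y| = 137 Ω, ∠Z = −∠Y = -76.2°
I = V/|Z| = 14.6/137 = 107 mA

107 mA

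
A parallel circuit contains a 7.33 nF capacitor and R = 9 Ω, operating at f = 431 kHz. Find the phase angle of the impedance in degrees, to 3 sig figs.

ω = 2πf = 2.708e+06 rad/s
X_C = 1/(ωC) = 50.4 Ω
Parallel: admittances add. Y = 1/R + jωC
Y = (0.111 + j0.0199) S
|Y| = 0.113 S → |Z| = 1/|Y| = 8.86 Ω, ∠Z = −∠Y = -10.1°

-10.1°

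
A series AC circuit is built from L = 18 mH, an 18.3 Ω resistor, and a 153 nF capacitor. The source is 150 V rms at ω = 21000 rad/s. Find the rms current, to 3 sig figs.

2.17 A

X_L = ωL = 378 Ω
X_C = 1/(ωC) = 311 Ω
Net reactance X = X_L − X_C = 66.8 Ω
Z = 18.3 + j66.8 Ω
|Z| = √(18.3² + 66.8²) = 69.2 Ω
I = V/|Z| = 150/69.2 = 2.17 A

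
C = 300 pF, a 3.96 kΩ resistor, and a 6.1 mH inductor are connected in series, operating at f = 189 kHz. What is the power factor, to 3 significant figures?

0.666

ω = 2πf = 1.188e+06 rad/s
X_L = ωL = 7240 Ω
X_C = 1/(ωC) = 2810 Ω
Net reactance X = X_L − X_C = 4440 Ω
Z = 3960 + j4440 Ω
|Z| = √(3960² + 4440²) = 5950 Ω
∠Z = arctan(4440/3960) = 48.3°
cos φ = cos(48.3°) = 0.666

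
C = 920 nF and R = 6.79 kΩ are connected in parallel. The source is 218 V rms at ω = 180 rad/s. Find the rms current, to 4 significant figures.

X_C = 1/(ωC) = 6039 Ω
Parallel: admittances add. Y = 1/R + jωC
Y = (0.0001473 + j0.0001656) S
|Y| = 0.0002216 S → |Z| = 1/|Y| = 4512 Ω, ∠Z = −∠Y = -48.35°
I = V/|Z| = 218/4512 = 48.31 mA

48.31 mA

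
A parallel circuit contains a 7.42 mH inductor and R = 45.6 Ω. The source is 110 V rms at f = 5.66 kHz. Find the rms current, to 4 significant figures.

2.448 A

ω = 2πf = 35560 rad/s
X_L = ωL = 263.9 Ω
Parallel: admittances add. Y = 1/R + 1/(jωL)
Y = (0.02193 − j0.003790) S
|Y| = 0.02225 S → |Z| = 1/|Y| = 44.93 Ω, ∠Z = −∠Y = 9.804°
I = V/|Z| = 110/44.93 = 2.448 A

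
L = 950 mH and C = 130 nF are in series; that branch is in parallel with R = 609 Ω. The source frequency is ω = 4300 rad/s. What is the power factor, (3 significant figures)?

0.967

X_L = ωL = 4080 Ω
X_C = 1/(ωC) = 1790 Ω
Branch 1: Z₁ = R = 609 Ω
Branch 2 (series LC): Z₂ = j(X_L − X_C) = j2300 Ω
Parallel: Z = Z₁Z₂/(Z₁+Z₂), |Z| = 589 Ω, ∠Z = 14.9°
cos φ = cos(14.9°) = 0.967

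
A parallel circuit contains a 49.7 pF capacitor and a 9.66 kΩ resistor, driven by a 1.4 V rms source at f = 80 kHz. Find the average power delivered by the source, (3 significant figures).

203 μW

ω = 2πf = 502700 rad/s
X_C = 1/(ωC) = 40000 Ω
Parallel: admittances add. Y = 1/R + jωC
Y = (0.000104 + j2.5e-05) S
|Y| = 0.000106 S → |Z| = 1/|Y| = 9390 Ω, ∠Z = −∠Y = -13.6°
I = V/|Z| = 149 μA
P = VI cos φ = 1.4 × 0.000149 × cos(-13.6°) = 203 μW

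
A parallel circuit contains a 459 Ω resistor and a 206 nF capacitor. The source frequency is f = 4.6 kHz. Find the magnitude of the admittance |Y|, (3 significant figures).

6.34 mS

ω = 2πf = 28900 rad/s
X_C = 1/(ωC) = 168 Ω
Parallel: admittances add. Y = 1/R + jωC
Y = (0.00218 + j0.00595) S
|Y| = 0.00634 S → |Z| = 1/|Y| = 158 Ω, ∠Z = −∠Y = -69.9°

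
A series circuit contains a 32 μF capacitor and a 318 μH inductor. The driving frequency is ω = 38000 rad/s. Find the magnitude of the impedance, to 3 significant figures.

X_L = ωL = 12.1 Ω
X_C = 1/(ωC) = 0.822 Ω
Net reactance X = X_L − X_C = 11.3 Ω
Z = j11.3 Ω
|Z| = √(0² + 11.3²) = 11.3 Ω

11.3 Ω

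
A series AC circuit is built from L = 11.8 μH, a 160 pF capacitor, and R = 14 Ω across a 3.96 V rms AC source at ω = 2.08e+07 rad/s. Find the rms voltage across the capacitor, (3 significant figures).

X_L = ωL = 245 Ω
X_C = 1/(ωC) = 300 Ω
Net reactance X = X_L − X_C = -55.0 Ω
Z = 14.0 − j55.0 Ω
|Z| = √(14.0² + 55.0²) = 56.8 Ω
I = V/|Z| = 69.7 mA
V_C = I·|Z_C| = 0.0697 × 300 = 21.0 V

21.0 V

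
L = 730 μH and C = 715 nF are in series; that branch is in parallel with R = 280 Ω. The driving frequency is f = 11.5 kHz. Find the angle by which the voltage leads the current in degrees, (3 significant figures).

83.2°

ω = 2πf = 72260 rad/s
X_L = ωL = 52.7 Ω
X_C = 1/(ωC) = 19.4 Ω
Branch 1: Z₁ = R = 280 Ω
Branch 2 (series LC): Z₂ = j(X_L − X_C) = j33.4 Ω
Parallel: Z = Z₁Z₂/(Z₁+Z₂), |Z| = 33.2 Ω, ∠Z = 83.2°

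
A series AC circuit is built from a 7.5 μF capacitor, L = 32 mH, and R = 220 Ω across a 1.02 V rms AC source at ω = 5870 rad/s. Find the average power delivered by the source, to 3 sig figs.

X_L = ωL = 188 Ω
X_C = 1/(ωC) = 22.7 Ω
Net reactance X = X_L − X_C = 165 Ω
Z = 220 + j165 Ω
|Z| = √(220² + 165²) = 275 Ω
∠Z = arctan(165/220) = 36.9°
I = V/|Z| = 3.71 mA
P = VI cos φ = 1.02 × 0.00371 × cos(36.9°) = 3.02 mW

3.02 mW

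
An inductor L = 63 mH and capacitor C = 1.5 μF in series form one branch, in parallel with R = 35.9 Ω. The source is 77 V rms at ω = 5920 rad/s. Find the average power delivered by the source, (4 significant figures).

X_L = ωL = 373.0 Ω
X_C = 1/(ωC) = 112.6 Ω
Branch 1: Z₁ = R = 35.90 Ω
Branch 2 (series LC): Z₂ = j(X_L − X_C) = j260.3 Ω
Parallel: Z = Z₁Z₂/(Z₁+Z₂), |Z| = 35.56 Ω, ∠Z = 7.851°
I = V/|Z| = 2.165 A
P = VI cos φ = 77 × 2.165 × cos(7.851°) = 165.2 W

165.2 W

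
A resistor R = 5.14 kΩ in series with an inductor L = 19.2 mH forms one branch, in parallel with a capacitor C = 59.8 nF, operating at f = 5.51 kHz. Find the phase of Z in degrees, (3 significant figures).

-84.7°

ω = 2πf = 34620 rad/s
X_L = ωL = 665 Ω
X_C = 1/(ωC) = 483 Ω
Branch 1 (R+jX_L): Z₁ = 5140 + j665 Ω, |Z₁| = 5180 Ω
Branch 2 (−jX_C): Z₂ = −j483 Ω
Parallel: Z = Z₁Z₂/(Z₁+Z₂), |Z| = 487 Ω, ∠Z = -84.7°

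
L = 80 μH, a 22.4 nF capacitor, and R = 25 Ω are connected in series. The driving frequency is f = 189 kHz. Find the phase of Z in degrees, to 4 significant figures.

ω = 2πf = 1.188e+06 rad/s
X_L = ωL = 95.00 Ω
X_C = 1/(ωC) = 37.59 Ω
Net reactance X = X_L − X_C = 57.41 Ω
Z = 25.00 + j57.41 Ω
|Z| = √(25.00² + 57.41²) = 62.62 Ω
∠Z = arctan(57.41/25.00) = 66.47°

66.47°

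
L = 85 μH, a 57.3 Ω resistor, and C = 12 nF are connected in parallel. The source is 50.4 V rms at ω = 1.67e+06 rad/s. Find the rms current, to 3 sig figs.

1.10 A

X_L = ωL = 142 Ω
X_C = 1/(ωC) = 49.9 Ω
Parallel: admittances add. Y = 1/R + 1/(jωL) + jωC
Y = (0.0175 + j0.0130) S
|Y| = 0.0218 S → |Z| = 1/|Y| = 46.0 Ω, ∠Z = −∠Y = -36.7°
I = V/|Z| = 50.4/46.0 = 1.10 A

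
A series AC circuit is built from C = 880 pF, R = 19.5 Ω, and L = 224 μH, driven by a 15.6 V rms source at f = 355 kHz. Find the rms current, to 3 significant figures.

715 mA

ω = 2πf = 2.231e+06 rad/s
X_L = ωL = 500 Ω
X_C = 1/(ωC) = 509 Ω
Net reactance X = X_L − X_C = -9.82 Ω
Z = 19.5 − j9.82 Ω
|Z| = √(19.5² + 9.82²) = 21.8 Ω
I = V/|Z| = 15.6/21.8 = 715 mA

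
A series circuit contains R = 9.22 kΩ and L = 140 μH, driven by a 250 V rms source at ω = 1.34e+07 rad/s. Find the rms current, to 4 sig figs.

X_L = ωL = 1876 Ω
Z = 9220 + j1876 Ω
|Z| = √(9220² + 1876²) = 9409 Ω
I = V/|Z| = 250/9409 = 26.57 mA

26.57 mA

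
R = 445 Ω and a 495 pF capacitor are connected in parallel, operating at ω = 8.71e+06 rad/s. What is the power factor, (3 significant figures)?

X_C = 1/(ωC) = 232 Ω
Parallel: admittances add. Y = 1/R + jωC
Y = (0.00225 + j0.00431) S
|Y| = 0.00486 S → |Z| = 1/|Y| = 206 Ω, ∠Z = −∠Y = -62.5°
cos φ = cos(-62.5°) = 0.462

0.462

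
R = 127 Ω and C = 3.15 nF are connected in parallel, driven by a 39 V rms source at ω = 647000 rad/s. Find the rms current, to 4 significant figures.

X_C = 1/(ωC) = 490.7 Ω
Parallel: admittances add. Y = 1/R + jωC
Y = (0.007874 + j0.002038) S
|Y| = 0.008133 S → |Z| = 1/|Y| = 122.9 Ω, ∠Z = −∠Y = -14.51°
I = V/|Z| = 39/122.9 = 317.2 mA

317.2 mA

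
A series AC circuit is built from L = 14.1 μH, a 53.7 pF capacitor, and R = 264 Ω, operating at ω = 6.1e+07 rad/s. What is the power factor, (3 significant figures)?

X_L = ωL = 860 Ω
X_C = 1/(ωC) = 305 Ω
Net reactance X = X_L − X_C = 555 Ω
Z = 264 + j555 Ω
|Z| = √(264² + 555²) = 614 Ω
∠Z = arctan(555/264) = 64.6°
cos φ = cos(64.6°) = 0.430

0.430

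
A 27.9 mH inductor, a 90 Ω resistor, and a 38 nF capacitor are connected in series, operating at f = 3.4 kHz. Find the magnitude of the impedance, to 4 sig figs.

642.2 Ω

ω = 2πf = 21360 rad/s
X_L = ωL = 596.0 Ω
X_C = 1/(ωC) = 1232 Ω
Net reactance X = X_L − X_C = -635.8 Ω
Z = 90.00 − j635.8 Ω
|Z| = √(90.00² + 635.8²) = 642.2 Ω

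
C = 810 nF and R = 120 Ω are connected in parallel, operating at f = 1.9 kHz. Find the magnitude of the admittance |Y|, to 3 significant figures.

12.8 mS

ω = 2πf = 11940 rad/s
X_C = 1/(ωC) = 103 Ω
Parallel: admittances add. Y = 1/R + jωC
Y = (0.00833 + j0.00967) S
|Y| = 0.0128 S → |Z| = 1/|Y| = 78.3 Ω, ∠Z = −∠Y = -49.2°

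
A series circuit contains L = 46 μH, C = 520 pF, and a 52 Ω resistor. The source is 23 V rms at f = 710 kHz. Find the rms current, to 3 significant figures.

ω = 2πf = 4.461e+06 rad/s
X_L = ωL = 205 Ω
X_C = 1/(ωC) = 431 Ω
Net reactance X = X_L − X_C = -226 Ω
Z = 52.0 − j226 Ω
|Z| = √(52.0² + 226²) = 232 Ω
I = V/|Z| = 23/232 = 99.2 mA

99.2 mA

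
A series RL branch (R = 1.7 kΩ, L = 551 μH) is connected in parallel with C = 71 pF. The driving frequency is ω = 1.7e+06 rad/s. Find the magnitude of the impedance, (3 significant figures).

X_L = ωL = 937 Ω
X_C = 1/(ωC) = 8290 Ω
Branch 1 (R+jX_L): Z₁ = 1700 + j937 Ω, |Z₁| = 1940 Ω
Branch 2 (−jX_C): Z₂ = −j8290 Ω
Parallel: Z = Z₁Z₂/(Z₁+Z₂), |Z| = 2130 Ω, ∠Z = 15.8°

2130 Ω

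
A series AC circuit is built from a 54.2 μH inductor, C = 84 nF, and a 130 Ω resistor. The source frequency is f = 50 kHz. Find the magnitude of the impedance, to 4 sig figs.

131.7 Ω

ω = 2πf = 314200 rad/s
X_L = ωL = 17.03 Ω
X_C = 1/(ωC) = 37.89 Ω
Net reactance X = X_L − X_C = -20.87 Ω
Z = 130.0 − j20.87 Ω
|Z| = √(130.0² + 20.87²) = 131.7 Ω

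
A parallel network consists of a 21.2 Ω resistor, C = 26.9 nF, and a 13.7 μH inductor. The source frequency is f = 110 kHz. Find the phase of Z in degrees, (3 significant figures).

ω = 2πf = 691200 rad/s
X_L = ωL = 9.47 Ω
X_C = 1/(ωC) = 53.8 Ω
Parallel: admittances add. Y = 1/R + 1/(jωL) + jωC
Y = (0.0472 − j0.0870) S
|Y| = 0.0990 S → |Z| = 1/|Y| = 10.1 Ω, ∠Z = −∠Y = 61.5°

61.5°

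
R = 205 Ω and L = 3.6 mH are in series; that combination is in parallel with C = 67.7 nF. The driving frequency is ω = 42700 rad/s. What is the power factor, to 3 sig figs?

X_L = ωL = 154 Ω
X_C = 1/(ωC) = 346 Ω
Branch 1 (R+jX_L): Z₁ = 205 + j154 Ω, |Z₁| = 256 Ω
Branch 2 (−jX_C): Z₂ = −j346 Ω
Parallel: Z = Z₁Z₂/(Z₁+Z₂), |Z| = 315 Ω, ∠Z = -9.98°
cos φ = cos(-9.98°) = 0.985

0.985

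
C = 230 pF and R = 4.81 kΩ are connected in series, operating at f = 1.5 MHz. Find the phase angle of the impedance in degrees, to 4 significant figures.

-5.478°

ω = 2πf = 9.425e+06 rad/s
X_C = 1/(ωC) = 461.3 Ω
Z = 4810 − j461.3 Ω
|Z| = √(4810² + 461.3²) = 4832 Ω
∠Z = arctan(-461.3/4810) = -5.478°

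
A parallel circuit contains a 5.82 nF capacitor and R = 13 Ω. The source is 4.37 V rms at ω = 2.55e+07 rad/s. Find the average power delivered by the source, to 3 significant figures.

X_C = 1/(ωC) = 6.74 Ω
Parallel: admittances add. Y = 1/R + jωC
Y = (0.0769 + j0.148) S
|Y| = 0.167 S → |Z| = 1/|Y| = 5.98 Ω, ∠Z = −∠Y = -62.6°
I = V/|Z| = 730 mA
P = VI cos φ = 4.37 × 0.730 × cos(-62.6°) = 1.47 W

1.47 W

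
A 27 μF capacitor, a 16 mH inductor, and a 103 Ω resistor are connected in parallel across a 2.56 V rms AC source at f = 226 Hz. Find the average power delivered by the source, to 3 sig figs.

ω = 2πf = 1420 rad/s
X_L = ωL = 22.7 Ω
X_C = 1/(ωC) = 26.1 Ω
Parallel: admittances add. Y = 1/R + 1/(jωL) + jωC
Y = (0.00971 − j0.00567) S
|Y| = 0.0112 S → |Z| = 1/|Y| = 88.9 Ω, ∠Z = −∠Y = 30.3°
I = V/|Z| = 28.8 mA
P = VI cos φ = 2.56 × 0.0288 × cos(30.3°) = 63.6 mW

63.6 mW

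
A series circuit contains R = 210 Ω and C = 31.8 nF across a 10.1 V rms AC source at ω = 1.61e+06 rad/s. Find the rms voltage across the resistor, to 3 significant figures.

10.1 V

X_C = 1/(ωC) = 19.5 Ω
Z = 210 − j19.5 Ω
|Z| = √(210² + 19.5²) = 211 Ω
I = V/|Z| = 47.9 mA
V_R = I·|Z_R| = 0.0479 × 210 = 10.1 V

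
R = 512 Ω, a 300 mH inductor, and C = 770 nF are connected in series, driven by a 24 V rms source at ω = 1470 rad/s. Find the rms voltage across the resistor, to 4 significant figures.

X_L = ωL = 441.0 Ω
X_C = 1/(ωC) = 883.5 Ω
Net reactance X = X_L − X_C = -442.5 Ω
Z = 512.0 − j442.5 Ω
|Z| = √(512.0² + 442.5²) = 676.7 Ω
I = V/|Z| = 35.47 mA
V_R = I·|Z_R| = 0.03547 × 512.0 = 18.16 V

18.16 V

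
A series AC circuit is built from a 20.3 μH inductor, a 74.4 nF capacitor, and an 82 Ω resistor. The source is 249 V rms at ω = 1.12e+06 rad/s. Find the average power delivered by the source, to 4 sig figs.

743.4 W

X_L = ωL = 22.74 Ω
X_C = 1/(ωC) = 12.00 Ω
Net reactance X = X_L − X_C = 10.74 Ω
Z = 82.00 + j10.74 Ω
|Z| = √(82.00² + 10.74²) = 82.70 Ω
∠Z = arctan(10.74/82.00) = 7.459°
I = V/|Z| = 3.011 A
P = VI cos φ = 249 × 3.011 × cos(7.459°) = 743.4 W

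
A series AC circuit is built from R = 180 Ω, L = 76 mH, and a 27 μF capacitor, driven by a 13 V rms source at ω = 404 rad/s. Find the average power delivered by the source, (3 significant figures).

X_L = ωL = 30.7 Ω
X_C = 1/(ωC) = 91.7 Ω
Net reactance X = X_L − X_C = -61.0 Ω
Z = 180 − j61.0 Ω
|Z| = √(180² + 61.0²) = 190 Ω
∠Z = arctan(-61.0/180) = -18.7°
I = V/|Z| = 68.4 mA
P = VI cos φ = 13 × 0.0684 × cos(-18.7°) = 842 mW

842 mW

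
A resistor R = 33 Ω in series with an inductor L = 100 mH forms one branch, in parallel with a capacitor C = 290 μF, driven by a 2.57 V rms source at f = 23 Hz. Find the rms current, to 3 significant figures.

ω = 2πf = 144.5 rad/s
X_L = ωL = 14.5 Ω
X_C = 1/(ωC) = 23.9 Ω
Branch 1 (R+jX_L): Z₁ = 33.0 + j14.5 Ω, |Z₁| = 36.0 Ω
Branch 2 (−jX_C): Z₂ = −j23.9 Ω
Parallel: Z = Z₁Z₂/(Z₁+Z₂), |Z| = 25.1 Ω, ∠Z = -50.4°
I = V/|Z| = 2.57/25.1 = 103 mA

103 mA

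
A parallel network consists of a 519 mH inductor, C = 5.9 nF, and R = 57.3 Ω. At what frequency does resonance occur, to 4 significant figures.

2.876 kHz

ω₀ = 1/√(LC) = 1/√(0.519 × 5.9e-09) = 18070 rad/s
f₀ = ω₀/(2π) = 2.876 kHz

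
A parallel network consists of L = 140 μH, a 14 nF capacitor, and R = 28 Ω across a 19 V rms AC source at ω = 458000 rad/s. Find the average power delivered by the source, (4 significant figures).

X_L = ωL = 64.12 Ω
X_C = 1/(ωC) = 156.0 Ω
Parallel: admittances add. Y = 1/R + 1/(jωL) + jωC
Y = (0.03571 − j0.009184) S
|Y| = 0.03688 S → |Z| = 1/|Y| = 27.12 Ω, ∠Z = −∠Y = 14.42°
I = V/|Z| = 700.6 mA
P = VI cos φ = 19 × 0.7006 × cos(14.42°) = 12.89 W

12.89 W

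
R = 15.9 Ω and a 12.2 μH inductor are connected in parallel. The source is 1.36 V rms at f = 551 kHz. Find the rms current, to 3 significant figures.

91.4 mA

ω = 2πf = 3.462e+06 rad/s
X_L = ωL = 42.2 Ω
Parallel: admittances add. Y = 1/R + 1/(jωL)
Y = (0.0629 − j0.0237) S
|Y| = 0.0672 S → |Z| = 1/|Y| = 14.9 Ω, ∠Z = −∠Y = 20.6°
I = V/|Z| = 1.36/14.9 = 91.4 mA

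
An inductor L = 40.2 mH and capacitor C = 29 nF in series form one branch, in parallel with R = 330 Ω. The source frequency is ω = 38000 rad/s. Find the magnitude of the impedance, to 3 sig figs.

291 Ω

X_L = ωL = 1530 Ω
X_C = 1/(ωC) = 907 Ω
Branch 1: Z₁ = R = 330 Ω
Branch 2 (series LC): Z₂ = j(X_L − X_C) = j620 Ω
Parallel: Z = Z₁Z₂/(Z₁+Z₂), |Z| = 291 Ω, ∠Z = 28.0°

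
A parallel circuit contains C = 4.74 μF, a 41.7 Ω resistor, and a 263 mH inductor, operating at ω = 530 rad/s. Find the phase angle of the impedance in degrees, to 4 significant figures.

X_L = ωL = 139.4 Ω
X_C = 1/(ωC) = 398.1 Ω
Parallel: admittances add. Y = 1/R + 1/(jωL) + jωC
Y = (0.02398 − j0.004662) S
|Y| = 0.02443 S → |Z| = 1/|Y| = 40.93 Ω, ∠Z = −∠Y = 11.00°

11.00°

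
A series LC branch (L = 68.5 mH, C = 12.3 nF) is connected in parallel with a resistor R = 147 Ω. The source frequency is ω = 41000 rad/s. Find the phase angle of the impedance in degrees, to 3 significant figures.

X_L = ωL = 2810 Ω
X_C = 1/(ωC) = 1980 Ω
Branch 1: Z₁ = R = 147 Ω
Branch 2 (series LC): Z₂ = j(X_L − X_C) = j826 Ω
Parallel: Z = Z₁Z₂/(Z₁+Z₂), |Z| = 145 Ω, ∠Z = 10.1°

10.1°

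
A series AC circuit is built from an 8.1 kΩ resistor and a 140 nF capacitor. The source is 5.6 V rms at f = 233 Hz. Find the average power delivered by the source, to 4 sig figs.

ω = 2πf = 1464 rad/s
X_C = 1/(ωC) = 4879 Ω
Z = 8100 − j4879 Ω
|Z| = √(8100² + 4879²) = 9456 Ω
∠Z = arctan(-4879/8100) = -31.06°
I = V/|Z| = 592.2 μA
P = VI cos φ = 5.6 × 0.0005922 × cos(-31.06°) = 2.841 mW

2.841 mW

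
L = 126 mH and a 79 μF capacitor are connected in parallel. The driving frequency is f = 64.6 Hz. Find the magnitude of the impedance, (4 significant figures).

79.92 Ω

ω = 2πf = 405.9 rad/s
X_L = ωL = 51.14 Ω
X_C = 1/(ωC) = 31.19 Ω
Parallel: admittances add. Y = 1/(jωL) + jωC
Y = (0 + j0.01251) S
|Y| = 0.01251 S → |Z| = 1/|Y| = 79.92 Ω, ∠Z = −∠Y = -90.00°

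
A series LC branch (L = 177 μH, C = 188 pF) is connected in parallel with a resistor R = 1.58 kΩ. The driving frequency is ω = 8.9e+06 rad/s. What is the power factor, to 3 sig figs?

X_L = ωL = 1580 Ω
X_C = 1/(ωC) = 598 Ω
Branch 1: Z₁ = R = 1580 Ω
Branch 2 (series LC): Z₂ = j(X_L − X_C) = j978 Ω
Parallel: Z = Z₁Z₂/(Z₁+Z₂), |Z| = 831 Ω, ∠Z = 58.3°
cos φ = cos(58.3°) = 0.526

0.526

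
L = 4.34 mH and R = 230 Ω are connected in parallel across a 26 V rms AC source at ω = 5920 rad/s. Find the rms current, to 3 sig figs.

X_L = ωL = 25.7 Ω
Parallel: admittances add. Y = 1/R + 1/(jωL)
Y = (0.00435 − j0.0389) S
|Y| = 0.0392 S → |Z| = 1/|Y| = 25.5 Ω, ∠Z = −∠Y = 83.6°
I = V/|Z| = 26/25.5 = 1.02 A

1.02 A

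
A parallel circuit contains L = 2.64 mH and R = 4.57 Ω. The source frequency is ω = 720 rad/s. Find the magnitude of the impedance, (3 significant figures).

X_L = ωL = 1.90 Ω
Parallel: admittances add. Y = 1/R + 1/(jωL)
Y = (0.219 − j0.526) S
|Y| = 0.570 S → |Z| = 1/|Y| = 1.76 Ω, ∠Z = −∠Y = 67.4°

1.76 Ω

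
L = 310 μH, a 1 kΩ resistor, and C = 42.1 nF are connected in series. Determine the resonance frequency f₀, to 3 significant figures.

ω₀ = 1/√(LC) = 1/√(0.00031 × 4.21e-08) = 276800 rad/s
f₀ = ω₀/(2π) = 44.1 kHz

44.1 kHz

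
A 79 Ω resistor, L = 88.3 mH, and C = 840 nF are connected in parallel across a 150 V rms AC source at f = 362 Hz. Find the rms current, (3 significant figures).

1.95 A

ω = 2πf = 2275 rad/s
X_L = ωL = 201 Ω
X_C = 1/(ωC) = 523 Ω
Parallel: admittances add. Y = 1/R + 1/(jωL) + jωC
Y = (0.0127 − j0.00307) S
|Y| = 0.0130 S → |Z| = 1/|Y| = 76.8 Ω, ∠Z = −∠Y = 13.6°
I = V/|Z| = 150/76.8 = 1.95 A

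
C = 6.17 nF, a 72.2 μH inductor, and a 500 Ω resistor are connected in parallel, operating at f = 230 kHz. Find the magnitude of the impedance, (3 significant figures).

474 Ω

ω = 2πf = 1.445e+06 rad/s
X_L = ωL = 104 Ω
X_C = 1/(ωC) = 112 Ω
Parallel: admittances add. Y = 1/R + 1/(jωL) + jωC
Y = (0.00200 − j0.000668) S
|Y| = 0.00211 S → |Z| = 1/|Y| = 474 Ω, ∠Z = −∠Y = 18.5°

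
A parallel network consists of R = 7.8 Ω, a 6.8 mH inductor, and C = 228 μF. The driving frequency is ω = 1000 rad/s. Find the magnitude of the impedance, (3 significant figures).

6.60 Ω

X_L = ωL = 6.80 Ω
X_C = 1/(ωC) = 4.39 Ω
Parallel: admittances add. Y = 1/R + 1/(jωL) + jωC
Y = (0.128 + j0.0809) S
|Y| = 0.152 S → |Z| = 1/|Y| = 6.60 Ω, ∠Z = −∠Y = -32.3°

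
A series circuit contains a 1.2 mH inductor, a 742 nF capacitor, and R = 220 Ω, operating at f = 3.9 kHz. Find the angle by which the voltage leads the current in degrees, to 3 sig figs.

ω = 2πf = 24500 rad/s
X_L = ωL = 29.4 Ω
X_C = 1/(ωC) = 55.0 Ω
Net reactance X = X_L − X_C = -25.6 Ω
Z = 220 − j25.6 Ω
|Z| = √(220² + 25.6²) = 221 Ω
∠Z = arctan(-25.6/220) = -6.64°

-6.64°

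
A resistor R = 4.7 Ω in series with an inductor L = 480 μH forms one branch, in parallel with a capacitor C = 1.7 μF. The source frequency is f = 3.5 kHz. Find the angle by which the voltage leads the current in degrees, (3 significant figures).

49.8°

ω = 2πf = 21990 rad/s
X_L = ωL = 10.6 Ω
X_C = 1/(ωC) = 26.7 Ω
Branch 1 (R+jX_L): Z₁ = 4.70 + j10.6 Ω, |Z₁| = 11.6 Ω
Branch 2 (−jX_C): Z₂ = −j26.7 Ω
Parallel: Z = Z₁Z₂/(Z₁+Z₂), |Z| = 18.3 Ω, ∠Z = 49.8°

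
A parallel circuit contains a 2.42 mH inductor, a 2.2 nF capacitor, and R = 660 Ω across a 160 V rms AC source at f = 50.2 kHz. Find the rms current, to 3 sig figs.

ω = 2πf = 315400 rad/s
X_L = ωL = 763 Ω
X_C = 1/(ωC) = 1440 Ω
Parallel: admittances add. Y = 1/R + 1/(jωL) + jωC
Y = (0.00152 − j0.000616) S
|Y| = 0.00164 S → |Z| = 1/|Y| = 611 Ω, ∠Z = −∠Y = 22.1°
I = V/|Z| = 160/611 = 262 mA

262 mA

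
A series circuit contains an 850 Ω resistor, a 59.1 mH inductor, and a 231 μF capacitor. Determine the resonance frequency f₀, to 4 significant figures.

43.07 Hz

ω₀ = 1/√(LC) = 1/√(0.0591 × 0.000231) = 270.6 rad/s
f₀ = ω₀/(2π) = 43.07 Hz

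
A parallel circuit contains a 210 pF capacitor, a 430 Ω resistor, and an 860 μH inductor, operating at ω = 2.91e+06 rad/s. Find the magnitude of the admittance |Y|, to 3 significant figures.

2.34 mS

X_L = ωL = 2500 Ω
X_C = 1/(ωC) = 1640 Ω
Parallel: admittances add. Y = 1/R + 1/(jωL) + jωC
Y = (0.00233 + j0.000212) S
|Y| = 0.00234 S → |Z| = 1/|Y| = 428 Ω, ∠Z = −∠Y = -5.20°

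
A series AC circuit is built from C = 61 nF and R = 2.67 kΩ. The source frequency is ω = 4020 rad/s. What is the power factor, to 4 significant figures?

0.5478

X_C = 1/(ωC) = 4078 Ω
Z = 2670 − j4078 Ω
|Z| = √(2670² + 4078²) = 4874 Ω
∠Z = arctan(-4078/2670) = -56.79°
cos φ = cos(-56.79°) = 0.5478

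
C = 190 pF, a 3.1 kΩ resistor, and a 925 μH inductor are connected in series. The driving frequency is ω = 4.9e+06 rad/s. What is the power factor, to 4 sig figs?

0.6675

X_L = ωL = 4532 Ω
X_C = 1/(ωC) = 1074 Ω
Net reactance X = X_L − X_C = 3458 Ω
Z = 3100 + j3458 Ω
|Z| = √(3100² + 3458²) = 4644 Ω
∠Z = arctan(3458/3100) = 48.13°
cos φ = cos(48.13°) = 0.6675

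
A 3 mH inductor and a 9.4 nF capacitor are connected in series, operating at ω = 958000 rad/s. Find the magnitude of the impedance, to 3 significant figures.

X_L = ωL = 2870 Ω
X_C = 1/(ωC) = 111 Ω
Net reactance X = X_L − X_C = 2760 Ω
Z = j2760 Ω
|Z| = √(0² + 2760²) = 2760 Ω

2760 Ω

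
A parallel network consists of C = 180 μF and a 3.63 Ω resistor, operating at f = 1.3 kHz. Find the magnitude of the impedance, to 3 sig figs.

ω = 2πf = 8168 rad/s
X_C = 1/(ωC) = 0.680 Ω
Parallel: admittances add. Y = 1/R + jωC
Y = (0.275 + j1.47) S
|Y| = 1.50 S → |Z| = 1/|Y| = 0.669 Ω, ∠Z = −∠Y = -79.4°

0.669 Ω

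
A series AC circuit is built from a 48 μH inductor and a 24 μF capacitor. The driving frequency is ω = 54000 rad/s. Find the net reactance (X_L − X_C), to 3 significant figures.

X_L = ωL = 2.59 Ω
X_C = 1/(ωC) = 0.772 Ω
X = 2.59 − 0.772 = 1.82 Ω

1.82 Ω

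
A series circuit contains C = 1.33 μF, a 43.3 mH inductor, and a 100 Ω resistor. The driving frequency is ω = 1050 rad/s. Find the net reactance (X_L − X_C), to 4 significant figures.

-670.6 Ω

X_L = ωL = 45.46 Ω
X_C = 1/(ωC) = 716.1 Ω
X = 45.46 − 716.1 = -670.6 Ω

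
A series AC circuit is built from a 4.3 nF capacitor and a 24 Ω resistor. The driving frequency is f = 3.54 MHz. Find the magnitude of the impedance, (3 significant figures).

26.2 Ω

ω = 2πf = 2.224e+07 rad/s
X_C = 1/(ωC) = 10.5 Ω
Z = 24.0 − j10.5 Ω
|Z| = √(24.0² + 10.5²) = 26.2 Ω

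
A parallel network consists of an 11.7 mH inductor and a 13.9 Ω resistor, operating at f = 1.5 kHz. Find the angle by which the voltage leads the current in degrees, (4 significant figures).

7.184°

ω = 2πf = 9425 rad/s
X_L = ωL = 110.3 Ω
Parallel: admittances add. Y = 1/R + 1/(jωL)
Y = (0.07194 − j0.009069) S
|Y| = 0.07251 S → |Z| = 1/|Y| = 13.79 Ω, ∠Z = −∠Y = 7.184°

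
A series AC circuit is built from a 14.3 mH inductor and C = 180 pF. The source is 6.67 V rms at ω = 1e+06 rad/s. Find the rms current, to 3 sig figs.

763 μA

X_L = ωL = 14300 Ω
X_C = 1/(ωC) = 5560 Ω
Net reactance X = X_L − X_C = 8740 Ω
Z = j8740 Ω
|Z| = √(0² + 8740²) = 8740 Ω
I = V/|Z| = 6.67/8740 = 763 μA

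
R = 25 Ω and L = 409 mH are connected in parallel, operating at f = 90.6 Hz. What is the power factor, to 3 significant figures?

ω = 2πf = 569.3 rad/s
X_L = ωL = 233 Ω
Parallel: admittances add. Y = 1/R + 1/(jωL)
Y = (0.0400 − j0.00430) S
|Y| = 0.0402 S → |Z| = 1/|Y| = 24.9 Ω, ∠Z = −∠Y = 6.13°
cos φ = cos(6.13°) = 0.994

0.994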